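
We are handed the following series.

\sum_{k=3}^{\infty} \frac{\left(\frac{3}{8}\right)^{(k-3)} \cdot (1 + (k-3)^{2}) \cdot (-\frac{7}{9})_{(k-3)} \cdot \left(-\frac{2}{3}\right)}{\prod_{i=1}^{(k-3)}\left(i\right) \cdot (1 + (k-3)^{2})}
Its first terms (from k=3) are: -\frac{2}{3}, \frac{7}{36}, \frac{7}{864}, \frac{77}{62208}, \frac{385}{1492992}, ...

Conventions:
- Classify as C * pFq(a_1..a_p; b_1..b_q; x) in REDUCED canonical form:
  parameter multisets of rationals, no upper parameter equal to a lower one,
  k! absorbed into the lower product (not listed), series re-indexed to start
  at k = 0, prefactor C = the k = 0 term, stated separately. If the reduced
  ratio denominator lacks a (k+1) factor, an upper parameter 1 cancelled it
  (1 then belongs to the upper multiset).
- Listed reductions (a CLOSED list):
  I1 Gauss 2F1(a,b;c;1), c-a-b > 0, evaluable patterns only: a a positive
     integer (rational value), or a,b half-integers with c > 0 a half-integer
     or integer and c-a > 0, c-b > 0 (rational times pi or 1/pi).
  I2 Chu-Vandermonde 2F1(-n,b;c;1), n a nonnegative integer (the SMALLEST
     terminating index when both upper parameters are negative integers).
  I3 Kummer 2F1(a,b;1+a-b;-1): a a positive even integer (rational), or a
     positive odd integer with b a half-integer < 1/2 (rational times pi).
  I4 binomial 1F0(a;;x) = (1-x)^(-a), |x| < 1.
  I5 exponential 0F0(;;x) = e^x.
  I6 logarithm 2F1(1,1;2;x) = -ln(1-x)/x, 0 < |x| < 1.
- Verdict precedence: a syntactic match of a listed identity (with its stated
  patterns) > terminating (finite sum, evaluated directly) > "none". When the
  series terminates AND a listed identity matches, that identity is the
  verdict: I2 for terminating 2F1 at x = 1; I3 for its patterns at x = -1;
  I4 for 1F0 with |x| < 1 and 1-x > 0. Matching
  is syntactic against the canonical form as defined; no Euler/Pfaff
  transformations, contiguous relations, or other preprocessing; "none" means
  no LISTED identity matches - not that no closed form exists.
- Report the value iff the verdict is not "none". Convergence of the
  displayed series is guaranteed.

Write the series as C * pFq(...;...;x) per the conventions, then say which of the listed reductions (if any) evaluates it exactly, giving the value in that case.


Prefactor -\frac{2}{3}, argument \frac{3}{8}: 1F0 with upper {-\frac{7}{9}} over lower {-}. Verdict: this is the I4 binomial reduction (the 1F0 binomial series: exponent 7/9, x = \frac{3}{8}). Its exact value is \left(-\frac{2}{3}\right) \cdot \left(\frac{5}{8}\right)^{\frac{7}{9}}.

The tell: t_0 being -\frac{2}{3}, the product of the first k integers (C = -2/3, x = 3/8) is k!.
Consecutive-term ratio: r(k) = \frac{3}{8} * (k-\frac{7}{9}) / [(k+1)] ; factor over Q: parameters, x = \frac{3}{8}, and C = -\frac{2}{3}.


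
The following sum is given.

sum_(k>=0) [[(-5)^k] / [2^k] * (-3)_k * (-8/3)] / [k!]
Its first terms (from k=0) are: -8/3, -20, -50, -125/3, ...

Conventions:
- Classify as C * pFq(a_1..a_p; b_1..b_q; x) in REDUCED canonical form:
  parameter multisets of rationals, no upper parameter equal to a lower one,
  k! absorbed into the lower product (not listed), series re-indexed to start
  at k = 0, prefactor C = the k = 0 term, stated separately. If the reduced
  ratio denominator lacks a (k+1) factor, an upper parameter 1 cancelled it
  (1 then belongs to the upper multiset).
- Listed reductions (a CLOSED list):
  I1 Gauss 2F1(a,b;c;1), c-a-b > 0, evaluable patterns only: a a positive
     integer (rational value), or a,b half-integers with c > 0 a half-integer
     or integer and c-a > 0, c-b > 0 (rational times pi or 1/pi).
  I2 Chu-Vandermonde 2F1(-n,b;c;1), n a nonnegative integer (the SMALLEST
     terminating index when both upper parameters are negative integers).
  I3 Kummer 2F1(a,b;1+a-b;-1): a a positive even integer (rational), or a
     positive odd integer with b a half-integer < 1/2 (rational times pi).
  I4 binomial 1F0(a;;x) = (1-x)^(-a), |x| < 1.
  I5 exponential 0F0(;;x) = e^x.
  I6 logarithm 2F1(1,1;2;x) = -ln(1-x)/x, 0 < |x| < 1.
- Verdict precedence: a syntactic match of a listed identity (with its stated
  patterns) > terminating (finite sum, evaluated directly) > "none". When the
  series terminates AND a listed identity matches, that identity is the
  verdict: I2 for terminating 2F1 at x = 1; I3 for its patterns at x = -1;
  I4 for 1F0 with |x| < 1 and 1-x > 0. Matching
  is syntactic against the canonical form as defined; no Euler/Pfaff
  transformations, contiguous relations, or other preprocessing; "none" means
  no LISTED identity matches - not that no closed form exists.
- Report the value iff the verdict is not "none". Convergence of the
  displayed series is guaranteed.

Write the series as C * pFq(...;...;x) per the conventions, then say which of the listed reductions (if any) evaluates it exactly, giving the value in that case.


This is -8/3 * 1F0(-3; -; -5/2) in reduced canonical form. Verdict: terminating - the sum ends at index 3 because -3 is a negative integer; exact evaluation follows. Value: -343/3.

The tell: with t_0 = -8/3, the two k-th powers (C = -8/3) combine into one argument.
Adjacent-term ratio: r(k) = (-5/2) * (k-3) / [(k+1)] - rational; roots negated = parameters, x = (-5/2), C = -8/3.


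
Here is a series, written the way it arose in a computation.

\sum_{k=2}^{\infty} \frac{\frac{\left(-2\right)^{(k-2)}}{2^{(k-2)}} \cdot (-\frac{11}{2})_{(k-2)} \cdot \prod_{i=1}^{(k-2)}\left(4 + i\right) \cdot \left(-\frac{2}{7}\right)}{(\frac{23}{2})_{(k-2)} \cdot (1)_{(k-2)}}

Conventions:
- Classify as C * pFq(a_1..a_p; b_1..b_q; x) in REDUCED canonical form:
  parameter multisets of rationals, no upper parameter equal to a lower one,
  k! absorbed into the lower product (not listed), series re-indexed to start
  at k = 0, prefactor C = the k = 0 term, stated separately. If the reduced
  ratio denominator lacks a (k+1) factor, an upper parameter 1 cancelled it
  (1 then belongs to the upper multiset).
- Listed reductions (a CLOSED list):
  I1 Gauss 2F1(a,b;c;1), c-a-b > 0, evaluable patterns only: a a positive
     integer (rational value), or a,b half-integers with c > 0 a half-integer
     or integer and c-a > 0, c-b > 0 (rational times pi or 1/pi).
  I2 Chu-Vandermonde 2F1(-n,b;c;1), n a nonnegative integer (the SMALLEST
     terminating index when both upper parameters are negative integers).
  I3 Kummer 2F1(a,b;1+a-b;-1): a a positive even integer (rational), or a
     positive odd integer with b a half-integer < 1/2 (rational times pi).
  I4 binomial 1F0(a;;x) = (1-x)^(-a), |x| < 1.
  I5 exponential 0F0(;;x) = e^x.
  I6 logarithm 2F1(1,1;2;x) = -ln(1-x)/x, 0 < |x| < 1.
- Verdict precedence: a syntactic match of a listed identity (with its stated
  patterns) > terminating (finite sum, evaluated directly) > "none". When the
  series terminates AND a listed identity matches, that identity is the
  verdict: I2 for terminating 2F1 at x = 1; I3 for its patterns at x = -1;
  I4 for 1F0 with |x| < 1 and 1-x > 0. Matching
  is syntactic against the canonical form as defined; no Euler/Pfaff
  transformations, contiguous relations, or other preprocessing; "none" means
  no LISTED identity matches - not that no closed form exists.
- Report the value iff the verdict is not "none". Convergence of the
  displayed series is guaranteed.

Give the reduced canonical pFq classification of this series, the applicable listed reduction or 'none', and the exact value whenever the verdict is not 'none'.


The series (x = -1) is 2F1: upper {-\frac{11}{2}, 5}, lower {\frac{23}{2}}, prefactor -\frac{2}{7}. Verdict: the Kummer evaluation I3 applies (x = -1; c = \frac{23}{2} equals 1+a-b for upper {-\frac{11}{2}, 5}: listed pattern). Exact value: \left(-\frac{6235515}{8388608}\right) \cdot \pi.

Key observation: x = -1 and the running product (prefactor -2/7) telescopes to a rising factorial.
Ratio: r(k) = -1 * (k-\frac{11}{2}) (k+5) / [(k+\frac{23}{2}) (k+1)] - rational; roots negated = parameters, x = -1, C = -\frac{2}{7}.


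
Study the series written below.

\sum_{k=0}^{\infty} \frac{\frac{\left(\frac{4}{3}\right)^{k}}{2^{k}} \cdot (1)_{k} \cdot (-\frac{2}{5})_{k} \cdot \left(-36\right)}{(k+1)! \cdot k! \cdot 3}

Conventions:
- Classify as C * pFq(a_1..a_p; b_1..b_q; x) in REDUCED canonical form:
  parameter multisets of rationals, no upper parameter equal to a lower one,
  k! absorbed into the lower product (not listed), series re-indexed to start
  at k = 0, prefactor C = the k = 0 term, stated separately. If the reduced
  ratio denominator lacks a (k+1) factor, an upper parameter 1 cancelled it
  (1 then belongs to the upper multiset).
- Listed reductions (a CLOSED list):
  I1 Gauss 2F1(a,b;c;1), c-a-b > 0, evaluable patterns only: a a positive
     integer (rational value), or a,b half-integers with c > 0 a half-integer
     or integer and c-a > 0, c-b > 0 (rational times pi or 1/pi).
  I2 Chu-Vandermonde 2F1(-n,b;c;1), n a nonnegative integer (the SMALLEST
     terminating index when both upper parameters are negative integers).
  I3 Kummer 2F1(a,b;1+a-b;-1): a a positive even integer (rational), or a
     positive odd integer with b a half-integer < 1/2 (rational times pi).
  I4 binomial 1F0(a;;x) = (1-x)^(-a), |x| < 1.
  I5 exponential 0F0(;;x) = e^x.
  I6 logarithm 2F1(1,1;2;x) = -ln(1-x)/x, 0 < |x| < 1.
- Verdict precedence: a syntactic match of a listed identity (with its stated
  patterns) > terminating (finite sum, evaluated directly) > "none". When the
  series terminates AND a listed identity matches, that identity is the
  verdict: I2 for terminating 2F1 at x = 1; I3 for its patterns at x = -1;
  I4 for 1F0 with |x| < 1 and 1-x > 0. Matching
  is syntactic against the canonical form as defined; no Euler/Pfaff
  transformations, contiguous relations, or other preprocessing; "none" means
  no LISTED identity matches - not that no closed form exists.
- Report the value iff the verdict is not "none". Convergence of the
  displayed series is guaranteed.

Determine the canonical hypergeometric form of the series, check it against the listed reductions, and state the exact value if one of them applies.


Structural cue: x = \frac{2}{3} and the two k-th powers (C = -12) combine into one argument.
Term ratio: r(k) = \frac{2}{3} * (k-\frac{2}{5}) (k+1) / [(k+2) (k+1)] - rational; roots negated = parameters, x = \frac{2}{3}, C = -12.

x = \frac{2}{3} here; the reduced form reads 2F1, upper {-\frac{2}{5}, 1}, lower {2}, C = -12. Verdict: none. No listed pattern accepts 2F1(-\frac{2}{5}, 1; 2; \frac{2}{3}).


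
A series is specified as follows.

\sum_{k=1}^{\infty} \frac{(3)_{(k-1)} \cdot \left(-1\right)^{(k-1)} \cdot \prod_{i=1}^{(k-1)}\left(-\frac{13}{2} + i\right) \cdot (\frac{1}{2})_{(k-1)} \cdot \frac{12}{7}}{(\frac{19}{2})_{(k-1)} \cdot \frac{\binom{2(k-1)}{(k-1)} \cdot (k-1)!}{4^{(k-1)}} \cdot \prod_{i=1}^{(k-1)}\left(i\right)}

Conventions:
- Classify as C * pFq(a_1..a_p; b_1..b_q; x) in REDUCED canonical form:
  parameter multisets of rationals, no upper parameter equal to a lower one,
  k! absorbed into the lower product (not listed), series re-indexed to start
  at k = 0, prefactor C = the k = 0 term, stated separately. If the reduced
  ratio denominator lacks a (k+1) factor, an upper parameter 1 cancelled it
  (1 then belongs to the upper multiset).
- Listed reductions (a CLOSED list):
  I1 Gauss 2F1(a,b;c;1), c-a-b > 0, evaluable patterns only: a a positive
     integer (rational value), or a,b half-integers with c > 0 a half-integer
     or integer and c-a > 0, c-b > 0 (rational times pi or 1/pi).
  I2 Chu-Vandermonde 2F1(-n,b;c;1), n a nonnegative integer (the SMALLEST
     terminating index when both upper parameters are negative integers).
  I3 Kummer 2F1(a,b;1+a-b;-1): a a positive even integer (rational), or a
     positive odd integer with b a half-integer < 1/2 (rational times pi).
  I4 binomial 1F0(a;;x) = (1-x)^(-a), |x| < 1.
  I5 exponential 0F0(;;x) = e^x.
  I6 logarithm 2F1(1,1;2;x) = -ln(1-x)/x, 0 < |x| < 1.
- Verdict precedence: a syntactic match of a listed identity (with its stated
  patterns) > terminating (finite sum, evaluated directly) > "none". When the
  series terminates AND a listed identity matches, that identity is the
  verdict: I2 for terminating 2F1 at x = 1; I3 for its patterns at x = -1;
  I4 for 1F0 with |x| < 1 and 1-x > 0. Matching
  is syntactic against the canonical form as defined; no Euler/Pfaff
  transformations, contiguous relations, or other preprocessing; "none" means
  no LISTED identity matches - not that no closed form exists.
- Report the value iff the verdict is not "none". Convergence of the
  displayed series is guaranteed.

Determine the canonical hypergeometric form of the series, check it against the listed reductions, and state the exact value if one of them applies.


Canonical form: C = \frac{12}{7} times 2F1 with upper {-\frac{11}{2}, 3}, lower {\frac{19}{2}}, x = -1. Verdict (x = -1): the Kummer evaluation I3 applies (x = -1; c = \frac{19}{2} equals 1+a-b for upper {-\frac{11}{2}, 3}: listed pattern). Hence: \frac{328185}{114688} \cdot \pi.

First insight: with t_0 = \frac{12}{7}, the lower central binomial (C = 12/7) hides (1/2)_k.
Consecutive-term ratio: r(k) = -1 * (k-\frac{11}{2}) (k+3) / [(k+\frac{19}{2}) (k+1)] - rational in k, leading ratio -1; with t_0 = \frac{12}{7}, classification follows.


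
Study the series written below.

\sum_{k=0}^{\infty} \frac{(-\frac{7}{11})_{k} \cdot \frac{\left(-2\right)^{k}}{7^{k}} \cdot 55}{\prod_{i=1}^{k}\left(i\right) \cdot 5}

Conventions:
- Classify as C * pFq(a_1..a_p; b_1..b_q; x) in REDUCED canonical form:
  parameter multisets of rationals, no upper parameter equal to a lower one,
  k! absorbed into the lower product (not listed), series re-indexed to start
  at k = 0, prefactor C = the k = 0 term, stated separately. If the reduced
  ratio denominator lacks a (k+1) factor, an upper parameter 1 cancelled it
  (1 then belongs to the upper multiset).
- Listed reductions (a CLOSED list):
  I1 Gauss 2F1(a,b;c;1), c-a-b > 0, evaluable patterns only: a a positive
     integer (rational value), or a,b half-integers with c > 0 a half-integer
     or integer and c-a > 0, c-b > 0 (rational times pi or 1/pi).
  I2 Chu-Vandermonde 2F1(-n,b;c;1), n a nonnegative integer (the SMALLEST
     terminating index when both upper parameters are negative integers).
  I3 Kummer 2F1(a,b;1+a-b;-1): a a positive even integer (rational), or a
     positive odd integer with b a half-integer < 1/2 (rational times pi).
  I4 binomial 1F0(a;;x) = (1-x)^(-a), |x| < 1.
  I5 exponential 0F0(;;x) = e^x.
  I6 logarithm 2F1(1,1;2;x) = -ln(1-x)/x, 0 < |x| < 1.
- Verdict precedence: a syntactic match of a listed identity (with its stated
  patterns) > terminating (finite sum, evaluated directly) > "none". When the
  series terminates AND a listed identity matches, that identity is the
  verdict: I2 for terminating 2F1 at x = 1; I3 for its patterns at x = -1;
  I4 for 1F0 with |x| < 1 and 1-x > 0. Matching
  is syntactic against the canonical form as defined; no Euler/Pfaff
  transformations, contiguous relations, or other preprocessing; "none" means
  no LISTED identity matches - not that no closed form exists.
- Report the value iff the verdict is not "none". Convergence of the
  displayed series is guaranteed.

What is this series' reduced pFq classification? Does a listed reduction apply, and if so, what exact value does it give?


Prefactor 11, argument -\frac{2}{7}: 1F0 with upper {-\frac{7}{11}} over lower {-}. Verdict: the I4 binomial reduction matches (the 1F0 binomial series: exponent 7/11, x = -\frac{2}{7}). Hence: 11 \cdot \left(\frac{9}{7}\right)^{\frac{7}{11}}.

Structural cue: t_0 being 11, the constant factors (prefactor 11) combine into one prefactor.
Consecutive-term ratio: r(k) = -\frac{2}{7} * (k-\frac{7}{11}) / [(k+1)] ; factor over Q: parameters, x = -\frac{2}{7}, and C = 11.


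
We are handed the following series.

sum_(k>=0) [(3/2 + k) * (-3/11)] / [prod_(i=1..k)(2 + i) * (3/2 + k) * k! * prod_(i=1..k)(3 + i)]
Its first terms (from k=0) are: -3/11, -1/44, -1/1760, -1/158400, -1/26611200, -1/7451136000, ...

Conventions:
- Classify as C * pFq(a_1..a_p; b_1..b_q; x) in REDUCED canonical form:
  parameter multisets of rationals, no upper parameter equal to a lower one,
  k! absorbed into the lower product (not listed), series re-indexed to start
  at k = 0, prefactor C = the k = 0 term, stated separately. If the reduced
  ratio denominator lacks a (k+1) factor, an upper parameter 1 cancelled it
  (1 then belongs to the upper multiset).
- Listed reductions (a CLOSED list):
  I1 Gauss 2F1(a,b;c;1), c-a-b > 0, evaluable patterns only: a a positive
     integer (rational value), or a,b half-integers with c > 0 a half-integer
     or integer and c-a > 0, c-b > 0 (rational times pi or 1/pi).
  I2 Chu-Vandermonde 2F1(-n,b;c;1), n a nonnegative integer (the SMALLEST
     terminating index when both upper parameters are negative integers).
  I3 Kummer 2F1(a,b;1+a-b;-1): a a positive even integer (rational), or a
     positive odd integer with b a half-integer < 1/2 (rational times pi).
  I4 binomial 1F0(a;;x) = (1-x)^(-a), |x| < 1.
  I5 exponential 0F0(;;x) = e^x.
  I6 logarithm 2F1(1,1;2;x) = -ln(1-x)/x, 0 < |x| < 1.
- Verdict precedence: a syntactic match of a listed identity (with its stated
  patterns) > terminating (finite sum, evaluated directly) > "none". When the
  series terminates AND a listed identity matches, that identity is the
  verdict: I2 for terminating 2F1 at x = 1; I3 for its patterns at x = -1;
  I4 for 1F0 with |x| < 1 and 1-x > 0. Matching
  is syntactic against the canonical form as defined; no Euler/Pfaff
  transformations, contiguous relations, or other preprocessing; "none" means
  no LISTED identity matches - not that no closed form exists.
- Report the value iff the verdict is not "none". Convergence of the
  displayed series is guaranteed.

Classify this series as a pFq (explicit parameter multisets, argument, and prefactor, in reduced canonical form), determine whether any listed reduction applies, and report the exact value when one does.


Prefactor -3/11, argument 1: 0F2 with upper {-} over lower {3, 4}. Verdict: none - this 0F2 at x = 1 matches no listed pattern, and upper {-} holds no stopper.

Key step: t_0 = -3/11 here, and the lower running product (prefactor -3/11) is a rising factorial.
Ratio: r(k) = 1 * 1 / [(k+3) (k+4) (k+1)] - poly over poly, x = 1 from leading terms; C = -3/11 at k = 0.


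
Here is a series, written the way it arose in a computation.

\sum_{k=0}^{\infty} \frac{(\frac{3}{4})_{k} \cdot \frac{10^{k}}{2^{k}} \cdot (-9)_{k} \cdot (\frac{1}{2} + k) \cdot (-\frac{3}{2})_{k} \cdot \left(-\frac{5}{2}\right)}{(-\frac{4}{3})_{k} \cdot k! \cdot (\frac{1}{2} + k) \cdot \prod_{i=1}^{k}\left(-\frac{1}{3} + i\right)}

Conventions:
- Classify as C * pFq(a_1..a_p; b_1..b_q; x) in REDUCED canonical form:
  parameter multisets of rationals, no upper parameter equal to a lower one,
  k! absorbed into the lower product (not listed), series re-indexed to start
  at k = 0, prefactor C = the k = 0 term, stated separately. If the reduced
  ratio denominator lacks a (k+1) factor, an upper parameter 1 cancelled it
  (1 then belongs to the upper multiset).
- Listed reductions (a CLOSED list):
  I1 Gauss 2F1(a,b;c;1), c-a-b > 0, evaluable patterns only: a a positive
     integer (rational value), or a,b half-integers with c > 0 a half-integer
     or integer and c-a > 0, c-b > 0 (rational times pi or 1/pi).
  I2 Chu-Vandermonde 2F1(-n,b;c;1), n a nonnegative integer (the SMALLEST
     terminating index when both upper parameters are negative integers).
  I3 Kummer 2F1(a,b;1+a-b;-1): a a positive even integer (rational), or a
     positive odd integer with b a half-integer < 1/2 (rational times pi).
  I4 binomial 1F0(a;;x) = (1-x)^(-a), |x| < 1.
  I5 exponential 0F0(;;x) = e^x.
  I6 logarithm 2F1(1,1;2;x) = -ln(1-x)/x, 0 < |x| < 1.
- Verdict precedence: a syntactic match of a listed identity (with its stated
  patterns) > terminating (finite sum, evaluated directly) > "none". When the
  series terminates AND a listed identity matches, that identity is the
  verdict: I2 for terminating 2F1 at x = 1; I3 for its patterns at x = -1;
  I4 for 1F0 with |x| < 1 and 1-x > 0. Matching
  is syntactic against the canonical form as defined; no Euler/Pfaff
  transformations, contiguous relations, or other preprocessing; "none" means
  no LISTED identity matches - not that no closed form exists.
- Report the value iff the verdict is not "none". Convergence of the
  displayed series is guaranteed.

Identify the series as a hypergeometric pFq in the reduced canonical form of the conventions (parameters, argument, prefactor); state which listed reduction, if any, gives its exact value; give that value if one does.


The series (x = 5) is 3F2: upper {-9, -\frac{3}{2}, \frac{3}{4}}, lower {-\frac{4}{3}, \frac{2}{3}}, prefactor -\frac{5}{2}. Verdict: terminating - the sum ends at index 9 because -9 is a negative integer; exact evaluation follows. Sum: \frac{87950581774587548804255}{111851118870396928}.

Key observation: t_0 being -\frac{5}{2}, the factor k + 1/2 cancels (top and bottom), leaving C = -5/2.
Consecutive-term ratio: r(k) = 5 * (k-9) (k-\frac{3}{2}) (k+\frac{3}{4}) / [(k-\frac{4}{3}) (k+\frac{2}{3}) (k+1)] - rational in k. x = 5; t_0 = -\frac{5}{2}; negate the roots.


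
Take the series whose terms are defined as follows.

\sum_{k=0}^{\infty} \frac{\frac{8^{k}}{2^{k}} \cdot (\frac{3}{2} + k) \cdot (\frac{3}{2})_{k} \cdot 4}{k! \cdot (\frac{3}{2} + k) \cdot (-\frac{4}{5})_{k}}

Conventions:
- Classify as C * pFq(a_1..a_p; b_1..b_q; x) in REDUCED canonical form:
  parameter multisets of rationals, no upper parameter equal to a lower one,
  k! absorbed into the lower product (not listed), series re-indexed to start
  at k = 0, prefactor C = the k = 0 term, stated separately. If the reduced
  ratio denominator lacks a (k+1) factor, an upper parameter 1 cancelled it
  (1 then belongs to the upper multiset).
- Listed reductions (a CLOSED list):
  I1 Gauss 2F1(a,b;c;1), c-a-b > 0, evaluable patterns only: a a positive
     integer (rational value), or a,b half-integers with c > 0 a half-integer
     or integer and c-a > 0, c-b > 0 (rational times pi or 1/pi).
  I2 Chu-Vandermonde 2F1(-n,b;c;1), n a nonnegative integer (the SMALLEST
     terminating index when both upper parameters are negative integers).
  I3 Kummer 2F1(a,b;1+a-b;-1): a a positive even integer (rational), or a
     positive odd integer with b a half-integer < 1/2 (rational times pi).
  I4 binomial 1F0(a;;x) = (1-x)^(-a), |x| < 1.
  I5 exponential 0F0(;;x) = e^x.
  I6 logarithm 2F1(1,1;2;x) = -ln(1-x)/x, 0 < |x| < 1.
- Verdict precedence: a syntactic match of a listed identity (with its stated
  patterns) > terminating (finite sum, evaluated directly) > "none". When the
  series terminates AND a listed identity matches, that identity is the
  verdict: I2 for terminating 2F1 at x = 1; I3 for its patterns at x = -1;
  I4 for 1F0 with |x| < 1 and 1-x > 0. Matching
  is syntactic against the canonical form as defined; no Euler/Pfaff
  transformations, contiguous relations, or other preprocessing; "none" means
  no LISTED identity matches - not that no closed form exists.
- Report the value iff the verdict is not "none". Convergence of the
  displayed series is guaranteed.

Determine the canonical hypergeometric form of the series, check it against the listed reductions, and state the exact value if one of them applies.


At argument 4: a 1F1 with upper {\frac{3}{2}}, lower {-\frac{4}{5}}, scaled by C = 4. Verdict: none here - no I1-I6 shape fits x = 4 with lower {-\frac{4}{5}}.

Structural cue: t_0 being 4, the two k-th powers (C = 4) combine into one argument.
Step ratio: r(k) = 4 * (k+\frac{3}{2}) / [(k-\frac{4}{5}) (k+1)] - poly over poly, x = 4 from leading terms; C = 4 at k = 0.


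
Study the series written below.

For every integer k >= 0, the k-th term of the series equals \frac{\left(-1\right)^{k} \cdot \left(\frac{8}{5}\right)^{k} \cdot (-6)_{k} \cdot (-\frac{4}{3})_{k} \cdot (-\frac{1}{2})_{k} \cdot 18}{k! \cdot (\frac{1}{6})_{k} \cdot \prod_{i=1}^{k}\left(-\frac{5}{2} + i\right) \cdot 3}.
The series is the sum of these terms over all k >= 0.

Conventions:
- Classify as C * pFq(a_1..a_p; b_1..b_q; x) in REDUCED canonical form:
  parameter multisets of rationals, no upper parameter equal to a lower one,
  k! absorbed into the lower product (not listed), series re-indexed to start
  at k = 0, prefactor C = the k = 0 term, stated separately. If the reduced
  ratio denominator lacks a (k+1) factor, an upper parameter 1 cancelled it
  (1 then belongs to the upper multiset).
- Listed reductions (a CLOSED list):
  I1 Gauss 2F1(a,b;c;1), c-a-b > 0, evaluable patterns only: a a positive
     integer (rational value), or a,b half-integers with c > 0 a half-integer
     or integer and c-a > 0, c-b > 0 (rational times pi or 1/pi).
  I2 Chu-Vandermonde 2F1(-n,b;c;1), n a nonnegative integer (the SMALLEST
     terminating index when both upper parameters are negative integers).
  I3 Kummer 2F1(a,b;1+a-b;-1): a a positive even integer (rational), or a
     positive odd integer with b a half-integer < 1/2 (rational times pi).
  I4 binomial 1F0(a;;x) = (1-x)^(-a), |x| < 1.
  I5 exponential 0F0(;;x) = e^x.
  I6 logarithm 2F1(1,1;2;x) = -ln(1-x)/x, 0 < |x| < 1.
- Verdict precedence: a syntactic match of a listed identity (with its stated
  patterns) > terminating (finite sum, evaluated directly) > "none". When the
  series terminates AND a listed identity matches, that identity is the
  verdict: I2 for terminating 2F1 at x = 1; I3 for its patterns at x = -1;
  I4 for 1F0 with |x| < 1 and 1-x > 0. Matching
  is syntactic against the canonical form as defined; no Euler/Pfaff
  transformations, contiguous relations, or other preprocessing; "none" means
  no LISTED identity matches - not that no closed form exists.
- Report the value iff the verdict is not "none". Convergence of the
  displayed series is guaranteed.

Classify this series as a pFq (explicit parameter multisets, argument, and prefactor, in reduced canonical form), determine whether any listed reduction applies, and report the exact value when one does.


Canonical form: C = 6 times 3F2 with upper {-6, -\frac{4}{3}, -\frac{1}{2}}, lower {-\frac{3}{2}, \frac{1}{6}}, x = -\frac{8}{5}. Verdict: terminating (-6 upstairs). 7 nonzero terms in all; added directly. Value: -\frac{772961737026}{598203125}.

Key observation: from the first term 6: the constant factors (prefactor 6) combine into one prefactor.
Step ratio: r(k) = -\frac{8}{5} * (k-6) (k-\frac{4}{3}) (k-\frac{1}{2}) / [(k-\frac{3}{2}) (k+\frac{1}{6}) (k+1)] - rational in k, leading ratio -\frac{8}{5}; with t_0 = 6, classification follows.


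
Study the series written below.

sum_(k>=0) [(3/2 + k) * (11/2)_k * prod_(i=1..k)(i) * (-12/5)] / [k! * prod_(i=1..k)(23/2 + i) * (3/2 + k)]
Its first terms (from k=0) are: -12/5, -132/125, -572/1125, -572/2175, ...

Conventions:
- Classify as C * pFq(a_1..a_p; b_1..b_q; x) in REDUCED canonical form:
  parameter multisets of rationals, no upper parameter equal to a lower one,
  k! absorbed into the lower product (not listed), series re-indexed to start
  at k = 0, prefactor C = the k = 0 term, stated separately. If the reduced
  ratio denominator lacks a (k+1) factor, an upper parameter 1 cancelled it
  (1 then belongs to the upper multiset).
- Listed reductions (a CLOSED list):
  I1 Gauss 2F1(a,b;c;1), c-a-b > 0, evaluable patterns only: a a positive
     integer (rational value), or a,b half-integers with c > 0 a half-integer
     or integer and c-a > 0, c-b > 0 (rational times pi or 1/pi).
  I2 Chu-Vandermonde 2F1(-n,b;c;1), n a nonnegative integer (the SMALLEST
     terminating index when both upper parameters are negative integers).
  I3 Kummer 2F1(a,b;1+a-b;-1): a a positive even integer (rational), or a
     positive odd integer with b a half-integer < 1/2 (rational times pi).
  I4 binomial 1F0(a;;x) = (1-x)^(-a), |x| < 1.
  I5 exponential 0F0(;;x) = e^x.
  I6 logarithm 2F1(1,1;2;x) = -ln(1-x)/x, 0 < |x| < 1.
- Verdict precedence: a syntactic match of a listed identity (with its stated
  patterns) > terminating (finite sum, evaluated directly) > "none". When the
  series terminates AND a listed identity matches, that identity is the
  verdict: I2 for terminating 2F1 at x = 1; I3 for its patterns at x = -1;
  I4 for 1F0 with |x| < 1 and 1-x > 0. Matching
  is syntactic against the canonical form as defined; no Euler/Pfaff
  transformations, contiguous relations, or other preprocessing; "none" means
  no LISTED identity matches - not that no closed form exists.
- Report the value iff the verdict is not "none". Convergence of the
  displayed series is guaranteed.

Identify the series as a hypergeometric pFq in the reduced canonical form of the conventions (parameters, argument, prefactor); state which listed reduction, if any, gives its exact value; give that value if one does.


Canonical form: C = -12/5 times 2F1 with upper {1, 11/2}, lower {25/2}, x = 1. Verdict: Gauss (I1, integer-parameter pattern) matches (x = 1: the Gamma ratio telescopes since c-a-b = 6 > 0 and a = 1 in Z>0). Hence: -23/5.

Structural cue: t_0 = -12/5 here, and the running product (prefactor -12/5) telescopes to a rising factorial.
Ratio: r(k) = 1 * (k+1) (k+11/2) / [(k+25/2) (k+1)] - rational in k, leading ratio 1; with t_0 = -12/5, classification follows.


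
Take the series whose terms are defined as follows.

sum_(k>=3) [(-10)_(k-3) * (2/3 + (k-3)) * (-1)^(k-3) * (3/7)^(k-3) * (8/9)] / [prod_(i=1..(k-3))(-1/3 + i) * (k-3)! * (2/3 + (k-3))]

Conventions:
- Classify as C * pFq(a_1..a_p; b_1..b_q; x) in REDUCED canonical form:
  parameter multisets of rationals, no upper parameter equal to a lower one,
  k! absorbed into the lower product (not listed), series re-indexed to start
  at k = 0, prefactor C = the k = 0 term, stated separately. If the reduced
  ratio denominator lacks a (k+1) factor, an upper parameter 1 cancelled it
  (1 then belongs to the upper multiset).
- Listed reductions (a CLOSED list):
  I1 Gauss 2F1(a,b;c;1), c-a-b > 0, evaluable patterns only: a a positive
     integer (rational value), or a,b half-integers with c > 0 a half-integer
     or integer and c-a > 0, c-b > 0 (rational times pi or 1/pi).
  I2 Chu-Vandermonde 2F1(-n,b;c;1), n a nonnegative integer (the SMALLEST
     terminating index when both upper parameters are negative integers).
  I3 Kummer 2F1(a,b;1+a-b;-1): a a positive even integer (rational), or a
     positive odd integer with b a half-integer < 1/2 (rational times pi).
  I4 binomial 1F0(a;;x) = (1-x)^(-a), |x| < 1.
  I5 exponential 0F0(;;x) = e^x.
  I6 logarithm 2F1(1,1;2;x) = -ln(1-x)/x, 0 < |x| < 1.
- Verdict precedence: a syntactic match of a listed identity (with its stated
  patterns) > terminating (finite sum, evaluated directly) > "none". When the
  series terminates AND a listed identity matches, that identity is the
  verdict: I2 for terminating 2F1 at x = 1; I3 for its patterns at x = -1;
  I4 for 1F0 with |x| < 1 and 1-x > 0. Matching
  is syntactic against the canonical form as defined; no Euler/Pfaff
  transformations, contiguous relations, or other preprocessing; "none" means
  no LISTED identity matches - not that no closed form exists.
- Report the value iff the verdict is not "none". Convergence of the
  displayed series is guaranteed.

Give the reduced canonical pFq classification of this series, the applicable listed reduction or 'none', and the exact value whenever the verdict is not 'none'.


Canonical form: C = 8/9 times 1F1 with upper {-10}, lower {2/3}, x = -3/7. Verdict: terminating. With -10 upstairs the series is a 11-term polynomial sum; evaluated term by term. Value: 385441623463363649401/23084566813867759200.

Key step: with t_0 = 8/9, the lower running product (prefactor 8/9) is a rising factorial.
Adjacent-term ratio: r(k) = (-3/7) * (k-10) / [(k+2/3) (k+1)] - rational in k, leading ratio (-3/7); with t_0 = 8/9, classification follows.


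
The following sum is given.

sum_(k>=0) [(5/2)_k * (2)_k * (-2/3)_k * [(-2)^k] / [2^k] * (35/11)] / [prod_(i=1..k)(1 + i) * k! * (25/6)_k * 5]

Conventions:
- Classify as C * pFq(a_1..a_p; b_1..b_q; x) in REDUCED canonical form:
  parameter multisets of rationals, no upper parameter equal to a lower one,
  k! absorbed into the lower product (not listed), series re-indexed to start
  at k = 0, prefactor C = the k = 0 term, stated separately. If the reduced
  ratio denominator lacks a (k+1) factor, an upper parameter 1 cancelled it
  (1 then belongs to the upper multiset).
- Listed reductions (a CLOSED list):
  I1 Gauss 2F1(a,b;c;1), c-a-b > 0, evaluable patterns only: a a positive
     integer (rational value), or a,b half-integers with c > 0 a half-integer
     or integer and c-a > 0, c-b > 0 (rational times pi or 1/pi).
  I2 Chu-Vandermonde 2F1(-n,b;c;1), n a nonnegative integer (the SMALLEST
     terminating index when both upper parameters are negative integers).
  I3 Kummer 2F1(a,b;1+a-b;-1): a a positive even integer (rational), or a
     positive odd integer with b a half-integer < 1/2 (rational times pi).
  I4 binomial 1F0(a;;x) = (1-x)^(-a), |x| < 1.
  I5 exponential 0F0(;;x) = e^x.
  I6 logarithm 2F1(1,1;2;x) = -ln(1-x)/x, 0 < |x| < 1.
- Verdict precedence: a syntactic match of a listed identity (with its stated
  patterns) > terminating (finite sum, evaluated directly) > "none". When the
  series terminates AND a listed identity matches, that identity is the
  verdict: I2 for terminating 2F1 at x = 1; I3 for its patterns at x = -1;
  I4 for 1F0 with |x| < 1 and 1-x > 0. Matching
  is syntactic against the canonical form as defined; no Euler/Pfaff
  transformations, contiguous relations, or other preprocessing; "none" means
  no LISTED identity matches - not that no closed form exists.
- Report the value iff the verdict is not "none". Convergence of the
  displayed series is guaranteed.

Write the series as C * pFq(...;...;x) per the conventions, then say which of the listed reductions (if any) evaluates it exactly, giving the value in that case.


x = -1 here; the reduced form reads 2F1, upper {-2/3, 5/2}, lower {25/6}, C = 7/11. Verdict: none. No listed pattern accepts 2F1(-2/3, 5/2; 25/6; -1).

The tell: from the first term 7/11: the constant factors (C = 7/11) combine into one prefactor.
Adjacent-term ratio: r(k) = (-1) * (k-2/3) (k+5/2) / [(k+25/6) (k+1)] - rational; roots negated = parameters, x = (-1), C = 7/11.


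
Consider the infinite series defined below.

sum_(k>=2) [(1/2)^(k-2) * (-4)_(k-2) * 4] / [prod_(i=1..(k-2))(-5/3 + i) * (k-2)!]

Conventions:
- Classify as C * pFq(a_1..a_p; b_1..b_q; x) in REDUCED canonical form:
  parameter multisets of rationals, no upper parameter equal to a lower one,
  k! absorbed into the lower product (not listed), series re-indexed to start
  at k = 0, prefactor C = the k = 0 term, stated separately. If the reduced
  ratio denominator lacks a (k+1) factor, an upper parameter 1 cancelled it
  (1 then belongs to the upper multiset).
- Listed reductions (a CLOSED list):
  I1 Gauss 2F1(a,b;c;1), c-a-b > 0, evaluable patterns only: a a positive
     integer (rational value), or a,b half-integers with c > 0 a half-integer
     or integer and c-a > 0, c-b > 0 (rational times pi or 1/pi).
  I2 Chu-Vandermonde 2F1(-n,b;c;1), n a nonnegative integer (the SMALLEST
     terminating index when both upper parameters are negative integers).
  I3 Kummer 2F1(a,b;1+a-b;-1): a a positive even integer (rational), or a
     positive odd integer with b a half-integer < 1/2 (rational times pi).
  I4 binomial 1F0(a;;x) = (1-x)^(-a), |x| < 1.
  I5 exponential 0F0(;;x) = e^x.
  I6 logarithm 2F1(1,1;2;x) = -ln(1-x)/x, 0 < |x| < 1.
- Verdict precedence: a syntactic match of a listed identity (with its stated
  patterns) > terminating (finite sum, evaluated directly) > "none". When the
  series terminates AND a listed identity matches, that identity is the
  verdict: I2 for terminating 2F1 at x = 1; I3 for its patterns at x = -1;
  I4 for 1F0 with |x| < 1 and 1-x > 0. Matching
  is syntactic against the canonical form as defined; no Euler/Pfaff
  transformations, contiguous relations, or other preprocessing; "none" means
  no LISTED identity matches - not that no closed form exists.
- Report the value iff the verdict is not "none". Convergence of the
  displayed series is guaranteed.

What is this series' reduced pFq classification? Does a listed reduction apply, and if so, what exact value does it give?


Structural cue: from the first term 4: the lower running product (C = 4, x = 1/2) is a rising factorial.
Term ratio: r(k) = (1/2) * (k-4) / [(k-2/3) (k+1)] - poly over poly, x = (1/2) from leading terms; C = 4 at k = 0.

The series (x = 1/2) is 1F1: upper {-4}, lower {-2/3}, prefactor 4. Verdict: terminating - the sum ends at index 4 because -4 is a negative integer; exact evaluation follows. Its exact value is -1033/224.


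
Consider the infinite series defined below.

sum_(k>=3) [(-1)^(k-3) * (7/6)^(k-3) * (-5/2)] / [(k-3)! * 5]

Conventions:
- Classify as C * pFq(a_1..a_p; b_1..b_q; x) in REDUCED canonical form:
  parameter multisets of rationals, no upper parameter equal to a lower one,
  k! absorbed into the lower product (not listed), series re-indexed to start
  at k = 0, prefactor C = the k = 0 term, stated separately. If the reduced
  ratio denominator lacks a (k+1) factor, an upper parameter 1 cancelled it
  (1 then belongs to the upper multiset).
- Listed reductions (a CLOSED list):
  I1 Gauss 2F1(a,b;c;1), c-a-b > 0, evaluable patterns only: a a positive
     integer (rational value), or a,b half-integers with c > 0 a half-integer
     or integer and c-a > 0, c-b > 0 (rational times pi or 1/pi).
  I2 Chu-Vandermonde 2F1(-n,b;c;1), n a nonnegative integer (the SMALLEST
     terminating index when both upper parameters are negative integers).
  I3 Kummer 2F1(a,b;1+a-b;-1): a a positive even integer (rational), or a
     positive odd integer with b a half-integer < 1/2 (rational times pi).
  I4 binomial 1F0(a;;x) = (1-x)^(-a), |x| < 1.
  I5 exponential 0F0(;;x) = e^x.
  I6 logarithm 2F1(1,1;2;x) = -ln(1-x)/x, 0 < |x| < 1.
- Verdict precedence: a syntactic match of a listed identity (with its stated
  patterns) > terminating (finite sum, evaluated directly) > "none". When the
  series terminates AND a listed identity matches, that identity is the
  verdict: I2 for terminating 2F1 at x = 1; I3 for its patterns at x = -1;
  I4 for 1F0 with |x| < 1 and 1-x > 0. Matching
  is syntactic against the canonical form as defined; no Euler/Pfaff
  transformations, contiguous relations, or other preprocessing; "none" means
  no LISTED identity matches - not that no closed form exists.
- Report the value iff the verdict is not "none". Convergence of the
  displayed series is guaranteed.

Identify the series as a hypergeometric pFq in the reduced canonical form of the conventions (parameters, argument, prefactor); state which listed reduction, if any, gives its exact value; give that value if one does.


At argument -7/6: a 0F0 with upper {-}, lower {-}, scaled by C = -1/2. Verdict: the I5 exponential reduction fires (the 0F0 exponential series at x = -7/6). Sum: (-1/2) * e^(-7/6).

Structural cue: x = (-7/6) and the constant factors (prefactor -1/2) combine into one prefactor.
Adjacent-term ratio: r(k) = (-7/6) * 1 / [(k+1)] - rational in k. x = (-7/6); t_0 = -1/2; negate the roots.


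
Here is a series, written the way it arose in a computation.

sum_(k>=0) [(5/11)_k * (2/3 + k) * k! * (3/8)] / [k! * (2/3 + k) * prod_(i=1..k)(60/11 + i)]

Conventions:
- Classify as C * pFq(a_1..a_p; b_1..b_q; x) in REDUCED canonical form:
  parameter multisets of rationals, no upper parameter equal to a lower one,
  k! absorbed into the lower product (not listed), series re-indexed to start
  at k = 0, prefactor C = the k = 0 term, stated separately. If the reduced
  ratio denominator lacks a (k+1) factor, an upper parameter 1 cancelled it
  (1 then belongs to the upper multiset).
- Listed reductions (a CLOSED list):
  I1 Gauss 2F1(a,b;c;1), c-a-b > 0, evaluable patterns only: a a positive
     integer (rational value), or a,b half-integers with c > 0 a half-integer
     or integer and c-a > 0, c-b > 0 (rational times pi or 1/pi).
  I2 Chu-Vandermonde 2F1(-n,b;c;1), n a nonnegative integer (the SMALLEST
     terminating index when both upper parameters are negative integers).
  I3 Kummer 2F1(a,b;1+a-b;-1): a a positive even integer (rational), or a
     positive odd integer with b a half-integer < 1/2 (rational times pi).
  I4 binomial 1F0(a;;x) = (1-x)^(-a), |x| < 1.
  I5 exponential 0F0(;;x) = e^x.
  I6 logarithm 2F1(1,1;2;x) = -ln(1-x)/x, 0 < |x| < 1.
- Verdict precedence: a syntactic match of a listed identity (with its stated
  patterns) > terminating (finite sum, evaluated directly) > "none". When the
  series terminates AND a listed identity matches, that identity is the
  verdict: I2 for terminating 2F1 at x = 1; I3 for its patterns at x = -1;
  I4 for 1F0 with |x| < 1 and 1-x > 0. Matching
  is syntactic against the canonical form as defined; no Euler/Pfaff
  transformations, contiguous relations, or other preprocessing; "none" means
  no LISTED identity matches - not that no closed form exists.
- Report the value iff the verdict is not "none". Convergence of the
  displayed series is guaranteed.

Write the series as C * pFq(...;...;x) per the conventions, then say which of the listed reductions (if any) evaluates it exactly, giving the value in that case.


x = 1 here; the reduced form reads 2F1, upper {5/11, 1}, lower {71/11}, C = 3/8. Verdict: the Gauss summation I1 matches (x = 1: the Gamma ratio telescopes since c-a-b = 5 > 0 and a = 1 in Z>0). Hence: 9/22.

First insight: x = 1 and the lower running product (C = 3/8, x = 1) is a rising factorial.
Ratio: r(k) = 1 * (k+5/11) (k+1) / [(k+71/11) (k+1)] ; factor over Q: parameters, x = 1, and C = 3/8.
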